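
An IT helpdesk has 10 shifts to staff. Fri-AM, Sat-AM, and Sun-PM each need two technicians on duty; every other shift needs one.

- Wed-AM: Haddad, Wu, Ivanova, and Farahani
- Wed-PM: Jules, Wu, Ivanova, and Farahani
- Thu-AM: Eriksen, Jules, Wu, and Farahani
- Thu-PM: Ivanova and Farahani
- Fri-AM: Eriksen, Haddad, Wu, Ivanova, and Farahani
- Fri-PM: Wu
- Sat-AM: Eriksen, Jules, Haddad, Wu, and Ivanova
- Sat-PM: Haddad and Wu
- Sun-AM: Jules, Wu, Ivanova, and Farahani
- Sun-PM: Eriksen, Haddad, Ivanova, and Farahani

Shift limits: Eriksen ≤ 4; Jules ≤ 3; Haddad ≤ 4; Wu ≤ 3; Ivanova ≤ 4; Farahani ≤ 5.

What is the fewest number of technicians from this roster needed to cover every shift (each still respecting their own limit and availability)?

13 slots to fill and no one can take more than 5, so at least ⌈13/5⌉ = 3 technicians are needed.
No set of 3 technicians can cover every shift (each such set leaves at least one shift with no one available or exceeds a cap).
Eriksen, Jules, Wu, and Ivanova alone can cover everything: Wed-AM→Wu, Wed-PM→Jules, Thu-AM→Eriksen, Thu-PM→Ivanova, Fri-AM→Eriksen+Ivanova, Fri-PM→Wu, Sat-AM→Eriksen+Jules, Sat-PM→Wu, Sun-AM→Jules, Sun-PM→Eriksen+Ivanova.

4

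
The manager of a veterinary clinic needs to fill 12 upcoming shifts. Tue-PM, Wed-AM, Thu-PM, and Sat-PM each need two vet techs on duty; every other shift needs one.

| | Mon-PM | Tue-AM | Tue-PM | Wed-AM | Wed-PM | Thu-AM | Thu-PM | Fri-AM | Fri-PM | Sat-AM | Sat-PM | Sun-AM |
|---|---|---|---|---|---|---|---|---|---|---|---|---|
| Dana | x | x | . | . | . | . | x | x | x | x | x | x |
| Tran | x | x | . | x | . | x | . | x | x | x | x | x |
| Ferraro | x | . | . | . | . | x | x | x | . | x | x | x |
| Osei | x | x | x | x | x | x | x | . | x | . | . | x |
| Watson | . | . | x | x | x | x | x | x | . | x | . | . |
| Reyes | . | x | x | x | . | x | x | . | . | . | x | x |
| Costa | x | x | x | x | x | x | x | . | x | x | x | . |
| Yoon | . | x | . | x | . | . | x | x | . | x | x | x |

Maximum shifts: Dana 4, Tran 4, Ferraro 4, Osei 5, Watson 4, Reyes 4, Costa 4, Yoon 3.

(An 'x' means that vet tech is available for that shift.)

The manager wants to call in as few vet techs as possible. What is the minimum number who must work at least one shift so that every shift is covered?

4

16 slots to fill and no one can take more than 5, so at least ⌈16/5⌉ = 4 vet techs are needed.
Dana, Tran, Osei, and Watson alone can cover everything: Mon-PM→Dana, Tue-AM→Dana, Tue-PM→Osei+Watson, Wed-AM→Tran+Osei, Wed-PM→Osei, Thu-AM→Tran, Thu-PM→Dana+Osei, Fri-AM→Watson, Fri-PM→Tran, Sat-AM→Watson, Sat-PM→Dana+Tran, Sun-AM→Osei.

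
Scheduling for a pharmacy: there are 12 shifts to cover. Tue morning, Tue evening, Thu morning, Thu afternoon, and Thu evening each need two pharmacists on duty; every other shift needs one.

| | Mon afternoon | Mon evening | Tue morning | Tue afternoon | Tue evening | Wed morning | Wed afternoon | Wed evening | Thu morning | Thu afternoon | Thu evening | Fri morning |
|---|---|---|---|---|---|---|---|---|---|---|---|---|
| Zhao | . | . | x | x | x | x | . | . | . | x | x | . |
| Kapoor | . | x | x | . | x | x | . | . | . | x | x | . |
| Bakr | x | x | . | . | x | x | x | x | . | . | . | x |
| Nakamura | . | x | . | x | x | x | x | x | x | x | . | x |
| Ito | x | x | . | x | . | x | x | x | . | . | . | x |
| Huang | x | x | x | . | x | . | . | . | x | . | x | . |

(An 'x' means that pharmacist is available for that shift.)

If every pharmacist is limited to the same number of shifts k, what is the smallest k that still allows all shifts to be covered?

With 6 pharmacists and 17 worker-slots to fill, someone must work at least ⌈17/6⌉ = 3 shifts, so k ≥ 3.
k = 3 works: Mon afternoon→Bakr, Mon evening→Ito, Tue morning→Zhao+Kapoor, Tue afternoon→Zhao, Tue evening→Nakamura+Huang, Wed morning→Ito, Wed afternoon→Bakr, Wed evening→Bakr, Thu morning→Nakamura+Huang, Thu afternoon→Zhao+Kapoor, Thu evening→Kapoor+Huang, Fri morning→Nakamura.
Loads: Zhao 3, Kapoor 3, Bakr 3, Nakamura 3, Ito 2, Huang 3 — all ≤ 3.

3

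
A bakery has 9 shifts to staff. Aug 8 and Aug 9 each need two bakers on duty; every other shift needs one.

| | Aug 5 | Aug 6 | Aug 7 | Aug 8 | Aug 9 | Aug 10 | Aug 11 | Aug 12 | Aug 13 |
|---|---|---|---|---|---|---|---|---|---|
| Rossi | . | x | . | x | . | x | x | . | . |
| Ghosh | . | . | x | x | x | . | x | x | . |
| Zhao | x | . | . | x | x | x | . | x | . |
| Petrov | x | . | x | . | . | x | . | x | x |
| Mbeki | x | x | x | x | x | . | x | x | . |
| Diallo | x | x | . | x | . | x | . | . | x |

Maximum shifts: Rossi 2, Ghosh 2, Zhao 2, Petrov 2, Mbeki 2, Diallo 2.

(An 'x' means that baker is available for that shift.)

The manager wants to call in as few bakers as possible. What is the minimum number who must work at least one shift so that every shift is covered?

6

11 slots to fill and no one can take more than 2, so at least ⌈11/2⌉ = 6 bakers are needed.
Rossi, Ghosh, Zhao, Petrov, Mbeki, and Diallo alone can cover everything: Aug 5→Zhao, Aug 6→Rossi, Aug 7→Ghosh, Aug 8→Mbeki+Diallo, Aug 9→Ghosh+Zhao, Aug 10→Petrov, Aug 11→Rossi, Aug 12→Mbeki, Aug 13→Petrov.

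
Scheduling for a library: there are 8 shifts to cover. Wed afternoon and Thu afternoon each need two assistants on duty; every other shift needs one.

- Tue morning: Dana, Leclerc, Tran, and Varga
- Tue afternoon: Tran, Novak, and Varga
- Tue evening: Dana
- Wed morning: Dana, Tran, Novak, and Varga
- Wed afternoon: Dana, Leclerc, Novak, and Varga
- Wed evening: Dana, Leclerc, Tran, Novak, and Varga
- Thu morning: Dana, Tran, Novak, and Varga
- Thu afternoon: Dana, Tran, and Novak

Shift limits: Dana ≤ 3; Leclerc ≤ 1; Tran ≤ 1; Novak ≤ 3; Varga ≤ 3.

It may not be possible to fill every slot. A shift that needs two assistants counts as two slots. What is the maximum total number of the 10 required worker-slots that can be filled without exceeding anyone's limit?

Total capacity across all assistants is 3+1+1+3+3 = 11, and 10 slots are needed, so at most 10 can be filled.
An assignment achieving 10: Tue morning→Dana, Tue afternoon→Tran, Tue evening→Dana, Wed morning→Novak, Wed afternoon→Leclerc+Novak, Wed evening→Varga, Thu morning→Varga, Thu afternoon→Dana+Novak.
Loads: Dana 3/3, Leclerc 1/1, Tran 1/1, Novak 3/3, Varga 2/3.

10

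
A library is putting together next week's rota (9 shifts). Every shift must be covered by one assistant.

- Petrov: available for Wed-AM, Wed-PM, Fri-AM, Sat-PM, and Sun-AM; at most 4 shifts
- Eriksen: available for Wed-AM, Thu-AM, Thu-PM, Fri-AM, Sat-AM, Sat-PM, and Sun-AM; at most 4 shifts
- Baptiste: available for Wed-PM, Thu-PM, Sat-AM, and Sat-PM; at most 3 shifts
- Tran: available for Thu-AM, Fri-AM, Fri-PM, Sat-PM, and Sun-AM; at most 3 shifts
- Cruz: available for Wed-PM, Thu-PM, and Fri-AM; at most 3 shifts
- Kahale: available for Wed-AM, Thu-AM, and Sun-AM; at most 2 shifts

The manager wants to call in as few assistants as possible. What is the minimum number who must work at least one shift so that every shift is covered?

3

9 slots to fill and no one can take more than 4, so at least ⌈9/4⌉ = 3 assistants are needed.
Petrov, Eriksen, and Tran alone can cover everything: Wed-AM→Petrov, Wed-PM→Petrov, Thu-AM→Eriksen, Thu-PM→Eriksen, Fri-AM→Petrov, Fri-PM→Tran, Sat-AM→Eriksen, Sat-PM→Petrov, Sun-AM→Eriksen.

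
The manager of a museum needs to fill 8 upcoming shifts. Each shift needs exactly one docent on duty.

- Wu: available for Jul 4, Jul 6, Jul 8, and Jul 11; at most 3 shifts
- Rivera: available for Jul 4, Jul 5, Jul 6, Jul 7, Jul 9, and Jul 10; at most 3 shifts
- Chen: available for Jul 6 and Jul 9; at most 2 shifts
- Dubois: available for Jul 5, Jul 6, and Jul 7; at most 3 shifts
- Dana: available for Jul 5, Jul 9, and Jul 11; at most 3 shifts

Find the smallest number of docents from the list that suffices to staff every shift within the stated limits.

8 slots to fill and no one can take more than 3, so at least ⌈8/3⌉ = 3 docents are needed.
Wu, Rivera, and Chen alone can cover everything: Jul 4→Wu, Jul 5→Rivera, Jul 6→Chen, Jul 7→Rivera, Jul 8→Wu, Jul 9→Chen, Jul 10→Rivera, Jul 11→Wu.

3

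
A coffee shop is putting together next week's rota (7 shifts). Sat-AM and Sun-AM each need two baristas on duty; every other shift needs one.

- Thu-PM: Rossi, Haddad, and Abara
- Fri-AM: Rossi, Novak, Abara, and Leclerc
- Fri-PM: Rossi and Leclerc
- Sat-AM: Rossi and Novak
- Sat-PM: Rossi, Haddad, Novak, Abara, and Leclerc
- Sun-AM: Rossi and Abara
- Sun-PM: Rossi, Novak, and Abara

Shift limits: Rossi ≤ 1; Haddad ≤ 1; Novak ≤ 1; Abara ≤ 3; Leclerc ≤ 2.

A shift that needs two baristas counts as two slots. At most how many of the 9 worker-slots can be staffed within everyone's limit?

Total capacity across all baristas is 1+1+1+3+2 = 8, and 9 slots are needed, so at most 8 can be filled.
An assignment achieving 8: Thu-PM→Haddad, Fri-AM→Abara, Fri-PM→Leclerc, Sat-AM→Rossi+Novak, Sat-PM→Leclerc, Sun-AM→Abara, Sun-PM→Abara.
Loads: Rossi 1/1, Haddad 1/1, Novak 1/1, Abara 3/3, Leclerc 2/2.

8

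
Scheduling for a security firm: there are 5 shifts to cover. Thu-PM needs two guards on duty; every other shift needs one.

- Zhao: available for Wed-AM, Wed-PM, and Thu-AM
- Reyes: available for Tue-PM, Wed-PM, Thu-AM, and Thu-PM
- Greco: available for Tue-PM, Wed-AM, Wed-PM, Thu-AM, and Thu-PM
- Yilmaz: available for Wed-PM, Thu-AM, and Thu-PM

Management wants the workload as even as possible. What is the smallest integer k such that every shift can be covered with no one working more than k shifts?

2

With 4 guards and 6 worker-slots to fill, someone must work at least ⌈6/4⌉ = 2 shifts, so k ≥ 2.
k = 2 works: Tue-PM→Reyes, Wed-AM→Zhao, Wed-PM→Zhao, Thu-AM→Greco, Thu-PM→Reyes+Greco.
Loads: Zhao 2, Reyes 2, Greco 2, Yilmaz 0 — all ≤ 2.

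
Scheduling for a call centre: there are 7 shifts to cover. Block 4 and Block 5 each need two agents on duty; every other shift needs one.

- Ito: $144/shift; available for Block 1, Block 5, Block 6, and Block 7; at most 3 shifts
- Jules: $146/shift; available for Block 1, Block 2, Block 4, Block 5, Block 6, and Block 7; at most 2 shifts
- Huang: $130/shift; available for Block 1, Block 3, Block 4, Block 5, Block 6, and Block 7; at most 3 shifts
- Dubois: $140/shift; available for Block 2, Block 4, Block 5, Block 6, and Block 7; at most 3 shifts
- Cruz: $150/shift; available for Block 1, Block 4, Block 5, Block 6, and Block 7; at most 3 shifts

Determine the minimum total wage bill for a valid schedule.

$1242

Block 3 can only be covered by Huang, so that assignment is forced.
Picking the cheapest available agent for each shift independently would cost $1200, but that ignores the shift limits.
An optimal schedule: Block 1→Huang, Block 2→Dubois, Block 3→Huang, Block 4→Huang+Dubois, Block 5→Dubois+Ito, Block 6→Ito, Block 7→Ito.
Total: 130 + 140 + 130 + 130 + 140 + 140 + 144 + 144 + 144 = $1242.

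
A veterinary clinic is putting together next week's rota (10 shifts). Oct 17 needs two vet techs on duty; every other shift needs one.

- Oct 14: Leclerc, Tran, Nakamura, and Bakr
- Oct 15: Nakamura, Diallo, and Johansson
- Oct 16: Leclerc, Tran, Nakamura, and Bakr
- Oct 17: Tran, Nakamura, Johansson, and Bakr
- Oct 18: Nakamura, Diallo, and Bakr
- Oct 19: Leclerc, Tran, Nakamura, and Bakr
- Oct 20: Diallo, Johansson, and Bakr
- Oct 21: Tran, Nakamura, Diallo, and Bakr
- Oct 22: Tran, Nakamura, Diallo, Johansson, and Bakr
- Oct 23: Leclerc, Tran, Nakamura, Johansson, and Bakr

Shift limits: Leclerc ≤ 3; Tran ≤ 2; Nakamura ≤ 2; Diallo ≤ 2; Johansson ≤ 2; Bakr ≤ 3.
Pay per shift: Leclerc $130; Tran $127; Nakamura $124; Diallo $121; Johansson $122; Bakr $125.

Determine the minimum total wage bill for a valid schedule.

$1363

Picking the cheapest available vet tech for each shift independently would cost $1345, but that ignores the shift limits.
An optimal schedule: Oct 14→Nakamura, Oct 15→Diallo, Oct 16→Nakamura, Oct 17→Bakr+Tran, Oct 18→Diallo, Oct 19→Bakr, Oct 20→Johansson, Oct 21→Bakr, Oct 22→Johansson, Oct 23→Tran.
Total: 124 + 121 + 124 + 125 + 127 + 121 + 125 + 122 + 125 + 122 + 127 = $1363.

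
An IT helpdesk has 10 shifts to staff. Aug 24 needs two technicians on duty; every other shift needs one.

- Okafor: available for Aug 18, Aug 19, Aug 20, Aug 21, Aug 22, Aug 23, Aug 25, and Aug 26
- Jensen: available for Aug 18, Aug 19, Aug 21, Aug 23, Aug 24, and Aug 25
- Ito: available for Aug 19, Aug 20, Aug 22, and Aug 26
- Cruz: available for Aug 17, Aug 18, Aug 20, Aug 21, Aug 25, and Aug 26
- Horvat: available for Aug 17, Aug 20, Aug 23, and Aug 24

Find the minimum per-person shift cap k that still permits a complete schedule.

With 5 technicians and 11 worker-slots to fill, someone must work at least ⌈11/5⌉ = 3 shifts, so k ≥ 3.
k = 3 works: Aug 17→Cruz, Aug 18→Okafor, Aug 19→Okafor, Aug 20→Ito, Aug 21→Jensen, Aug 22→Okafor, Aug 23→Jensen, Aug 24→Jensen+Horvat, Aug 25→Cruz, Aug 26→Ito.
Loads: Okafor 3, Jensen 3, Ito 2, Cruz 2, Horvat 1 — all ≤ 3.

3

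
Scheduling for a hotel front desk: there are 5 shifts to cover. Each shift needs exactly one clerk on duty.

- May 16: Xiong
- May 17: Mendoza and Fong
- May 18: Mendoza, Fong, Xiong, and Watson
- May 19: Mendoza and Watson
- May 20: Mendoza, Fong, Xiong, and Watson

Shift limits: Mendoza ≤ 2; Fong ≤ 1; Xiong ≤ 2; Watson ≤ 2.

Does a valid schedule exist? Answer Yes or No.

May 16 can only be covered by Xiong, so that assignment is forced.
One valid schedule: May 16→Xiong, May 17→Mendoza, May 18→Fong, May 19→Mendoza, May 20→Xiong.
Loads: Mendoza 2/2, Fong 1/1, Xiong 2/2, Watson 0/2 — all within limits.

Yes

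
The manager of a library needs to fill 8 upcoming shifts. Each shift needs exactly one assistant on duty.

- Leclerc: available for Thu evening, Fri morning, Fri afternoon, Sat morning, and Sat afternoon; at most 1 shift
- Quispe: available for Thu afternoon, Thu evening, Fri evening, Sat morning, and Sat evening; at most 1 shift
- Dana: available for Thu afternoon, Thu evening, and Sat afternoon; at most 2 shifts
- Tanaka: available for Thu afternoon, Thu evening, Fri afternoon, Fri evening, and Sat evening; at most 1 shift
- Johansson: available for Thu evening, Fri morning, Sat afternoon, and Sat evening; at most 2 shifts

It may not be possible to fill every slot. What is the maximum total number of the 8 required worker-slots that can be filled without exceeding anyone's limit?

Total capacity across all assistants is 1+1+2+1+2 = 7, and 8 slots are needed, so at most 7 can be filled.
An assignment achieving 7: Thu afternoon→Dana, Thu evening→Johansson, Fri morning→Leclerc, Fri afternoon→Tanaka, Fri evening→Quispe, Sat afternoon→Dana, Sat evening→Johansson.
Loads: Leclerc 1/1, Quispe 1/1, Dana 2/2, Tanaka 1/1, Johansson 2/2.

7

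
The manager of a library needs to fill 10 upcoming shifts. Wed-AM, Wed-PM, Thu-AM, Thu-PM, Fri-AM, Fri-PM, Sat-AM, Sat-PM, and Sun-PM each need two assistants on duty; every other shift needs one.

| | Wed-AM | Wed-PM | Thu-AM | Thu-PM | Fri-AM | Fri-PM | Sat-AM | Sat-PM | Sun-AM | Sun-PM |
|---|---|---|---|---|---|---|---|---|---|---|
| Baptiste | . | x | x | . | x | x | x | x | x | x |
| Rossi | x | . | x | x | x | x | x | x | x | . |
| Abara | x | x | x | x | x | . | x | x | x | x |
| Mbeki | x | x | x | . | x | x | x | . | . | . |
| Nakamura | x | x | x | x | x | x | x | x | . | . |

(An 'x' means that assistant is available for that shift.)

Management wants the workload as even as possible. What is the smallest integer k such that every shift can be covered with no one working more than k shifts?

4

With 5 assistants and 19 worker-slots to fill, someone must work at least ⌈19/5⌉ = 4 shifts, so k ≥ 4.
k = 4 works: Wed-AM→Rossi+Abara, Wed-PM→Baptiste+Abara, Thu-AM→Mbeki+Nakamura, Thu-PM→Rossi+Abara, Fri-AM→Mbeki+Nakamura, Fri-PM→Baptiste+Rossi, Sat-AM→Mbeki+Nakamura, Sat-PM→Rossi+Nakamura, Sun-AM→Baptiste, Sun-PM→Baptiste+Abara.
Loads: Baptiste 4, Rossi 4, Abara 4, Mbeki 3, Nakamura 4 — all ≤ 4.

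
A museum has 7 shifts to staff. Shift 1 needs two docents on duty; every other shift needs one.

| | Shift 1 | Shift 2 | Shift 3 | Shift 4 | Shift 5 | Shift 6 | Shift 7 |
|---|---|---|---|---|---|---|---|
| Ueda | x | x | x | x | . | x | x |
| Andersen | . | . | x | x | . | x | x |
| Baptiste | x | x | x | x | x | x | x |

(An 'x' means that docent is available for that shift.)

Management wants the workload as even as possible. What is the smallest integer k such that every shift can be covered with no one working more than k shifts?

3

With 3 docents and 8 worker-slots to fill, someone must work at least ⌈8/3⌉ = 3 shifts, so k ≥ 3.
k = 3 works: Shift 1→Ueda+Baptiste, Shift 2→Ueda, Shift 3→Ueda, Shift 4→Andersen, Shift 5→Baptiste, Shift 6→Andersen, Shift 7→Andersen.
Loads: Ueda 3, Andersen 3, Baptiste 2 — all ≤ 3.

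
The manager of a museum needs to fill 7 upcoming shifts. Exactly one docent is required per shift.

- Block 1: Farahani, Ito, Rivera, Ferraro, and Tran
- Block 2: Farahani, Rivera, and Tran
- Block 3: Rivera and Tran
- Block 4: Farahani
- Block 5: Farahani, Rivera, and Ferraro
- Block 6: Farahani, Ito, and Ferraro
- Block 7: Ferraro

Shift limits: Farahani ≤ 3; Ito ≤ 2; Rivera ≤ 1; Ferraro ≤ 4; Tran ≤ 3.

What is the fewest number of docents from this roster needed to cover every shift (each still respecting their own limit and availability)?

3

7 slots to fill and no one can take more than 4, so at least ⌈7/4⌉ = 2 docents are needed.
Shifts {Block 3, Block 4, Block 7} need 3 slots, but among the docents available for them (Farahani, Rivera, Ferraro, and Tran) any 2 together supply at most 2. So 2 docents are not enough.
Farahani, Rivera, and Ferraro alone can cover everything: Block 1→Ferraro, Block 2→Farahani, Block 3→Rivera, Block 4→Farahani, Block 5→Ferraro, Block 6→Farahani, Block 7→Ferraro.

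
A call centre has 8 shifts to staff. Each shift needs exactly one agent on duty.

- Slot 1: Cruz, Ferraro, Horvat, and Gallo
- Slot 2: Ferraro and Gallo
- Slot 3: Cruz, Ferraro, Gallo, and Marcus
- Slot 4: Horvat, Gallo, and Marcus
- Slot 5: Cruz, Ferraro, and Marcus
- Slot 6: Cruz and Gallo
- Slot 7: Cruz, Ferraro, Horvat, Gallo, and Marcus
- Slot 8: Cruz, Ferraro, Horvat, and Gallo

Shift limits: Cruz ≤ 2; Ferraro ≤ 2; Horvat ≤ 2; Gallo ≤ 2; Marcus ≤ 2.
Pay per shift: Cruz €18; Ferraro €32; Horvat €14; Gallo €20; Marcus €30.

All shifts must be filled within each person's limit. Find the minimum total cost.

€164

Picking the cheapest available agent for each shift independently would cost €130, but that ignores the shift limits.
An optimal schedule: Slot 1→Horvat, Slot 2→Gallo, Slot 3→Marcus, Slot 4→Horvat, Slot 5→Cruz, Slot 6→Cruz, Slot 7→Marcus, Slot 8→Gallo.
Total: 14 + 20 + 30 + 14 + 18 + 18 + 30 + 20 = €164.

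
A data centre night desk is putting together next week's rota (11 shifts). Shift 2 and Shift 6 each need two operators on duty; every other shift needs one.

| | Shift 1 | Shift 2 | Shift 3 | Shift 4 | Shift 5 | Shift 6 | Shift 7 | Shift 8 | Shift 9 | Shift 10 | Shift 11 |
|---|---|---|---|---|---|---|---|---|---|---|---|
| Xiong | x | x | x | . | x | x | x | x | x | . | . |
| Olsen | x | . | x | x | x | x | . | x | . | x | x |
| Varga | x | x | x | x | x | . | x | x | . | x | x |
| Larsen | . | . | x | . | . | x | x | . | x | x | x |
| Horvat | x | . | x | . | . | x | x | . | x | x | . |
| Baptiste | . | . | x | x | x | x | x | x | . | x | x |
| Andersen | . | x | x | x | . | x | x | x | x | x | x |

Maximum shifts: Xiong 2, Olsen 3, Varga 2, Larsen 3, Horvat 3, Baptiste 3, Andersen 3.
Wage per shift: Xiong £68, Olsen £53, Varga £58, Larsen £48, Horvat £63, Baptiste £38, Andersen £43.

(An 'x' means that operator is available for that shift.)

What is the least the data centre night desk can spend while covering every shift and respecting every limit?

Picking the cheapest available operator for each shift independently would cost £544, but that ignores the shift limits.
An optimal schedule: Shift 1→Olsen, Shift 2→Andersen+Varga, Shift 3→Olsen, Shift 4→Baptiste, Shift 5→Baptiste, Shift 6→Larsen+Olsen, Shift 7→Larsen, Shift 8→Baptiste, Shift 9→Andersen, Shift 10→Larsen, Shift 11→Andersen.
Total: 53 + 43 + 58 + 53 + 38 + 38 + 48 + 53 + 48 + 38 + 43 + 48 + 43 = £604.

£604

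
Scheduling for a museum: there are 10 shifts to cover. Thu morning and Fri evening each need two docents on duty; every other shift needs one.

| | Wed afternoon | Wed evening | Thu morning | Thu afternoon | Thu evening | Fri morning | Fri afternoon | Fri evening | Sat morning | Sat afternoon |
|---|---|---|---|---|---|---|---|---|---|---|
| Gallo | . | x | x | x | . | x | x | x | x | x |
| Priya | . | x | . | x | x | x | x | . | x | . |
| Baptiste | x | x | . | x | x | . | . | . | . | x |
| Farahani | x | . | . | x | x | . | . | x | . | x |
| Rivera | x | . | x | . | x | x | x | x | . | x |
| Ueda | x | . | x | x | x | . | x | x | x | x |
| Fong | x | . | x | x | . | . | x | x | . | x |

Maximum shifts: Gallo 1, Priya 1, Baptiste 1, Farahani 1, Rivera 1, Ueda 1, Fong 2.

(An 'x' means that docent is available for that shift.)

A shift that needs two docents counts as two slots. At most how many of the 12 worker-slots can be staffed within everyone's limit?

8

Total capacity across all docents is 1+1+1+1+1+1+2 = 8, and 12 slots are needed, so at most 8 can be filled.
An assignment achieving 8: Wed afternoon→Baptiste, Wed evening→Gallo, Thu morning→Rivera+Fong, Thu evening→Farahani, Fri morning→Priya, Fri afternoon→Fong, Sat morning→Ueda.
Loads: Gallo 1/1, Priya 1/1, Baptiste 1/1, Farahani 1/1, Rivera 1/1, Ueda 1/1, Fong 2/2.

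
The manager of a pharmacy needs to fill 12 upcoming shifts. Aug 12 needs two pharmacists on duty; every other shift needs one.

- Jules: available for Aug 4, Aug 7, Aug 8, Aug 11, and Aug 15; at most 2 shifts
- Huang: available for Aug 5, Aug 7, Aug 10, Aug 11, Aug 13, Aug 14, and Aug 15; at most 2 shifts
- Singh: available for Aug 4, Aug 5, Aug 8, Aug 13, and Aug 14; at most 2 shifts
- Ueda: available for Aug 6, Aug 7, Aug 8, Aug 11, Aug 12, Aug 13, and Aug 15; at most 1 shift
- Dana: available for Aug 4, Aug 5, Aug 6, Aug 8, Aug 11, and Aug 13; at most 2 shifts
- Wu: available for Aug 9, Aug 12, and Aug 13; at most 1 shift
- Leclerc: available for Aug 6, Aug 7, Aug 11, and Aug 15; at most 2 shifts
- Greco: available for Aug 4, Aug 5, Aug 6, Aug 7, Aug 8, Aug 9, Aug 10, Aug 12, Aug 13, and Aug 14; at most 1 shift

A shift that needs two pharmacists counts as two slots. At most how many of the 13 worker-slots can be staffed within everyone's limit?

13

Total capacity across all pharmacists is 2+2+2+1+2+1+2+1 = 13, and 13 slots are needed, so at most 13 can be filled.
An assignment achieving 13: Aug 4→Jules, Aug 5→Singh, Aug 6→Dana, Aug 7→Leclerc, Aug 8→Singh, Aug 9→Wu, Aug 10→Huang, Aug 11→Leclerc, Aug 12→Ueda+Greco, Aug 13→Dana, Aug 14→Huang, Aug 15→Jules.
Loads: Jules 2/2, Huang 2/2, Singh 2/2, Ueda 1/1, Dana 2/2, Wu 1/1, Leclerc 2/2, Greco 1/1.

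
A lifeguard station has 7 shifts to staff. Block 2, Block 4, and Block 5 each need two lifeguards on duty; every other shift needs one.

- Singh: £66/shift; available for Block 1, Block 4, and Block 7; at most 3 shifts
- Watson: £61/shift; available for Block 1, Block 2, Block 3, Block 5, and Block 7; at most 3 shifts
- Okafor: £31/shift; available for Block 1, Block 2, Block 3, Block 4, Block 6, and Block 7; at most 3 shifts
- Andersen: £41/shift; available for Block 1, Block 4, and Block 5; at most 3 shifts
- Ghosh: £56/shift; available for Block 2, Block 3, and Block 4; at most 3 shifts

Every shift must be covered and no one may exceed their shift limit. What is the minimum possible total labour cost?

Block 5 can only be covered by Watson and Andersen, so that assignment is forced.
Block 6 can only be covered by Okafor, so that assignment is forced.
Picking the cheapest available lifeguard for each shift independently would cost £385, but that ignores the shift limits.
An optimal schedule: Block 1→Andersen, Block 2→Okafor+Ghosh, Block 3→Ghosh, Block 4→Andersen+Ghosh, Block 5→Andersen+Watson, Block 6→Okafor, Block 7→Okafor.
Total: 41 + 31 + 56 + 56 + 41 + 56 + 41 + 61 + 31 + 31 = £445.

£445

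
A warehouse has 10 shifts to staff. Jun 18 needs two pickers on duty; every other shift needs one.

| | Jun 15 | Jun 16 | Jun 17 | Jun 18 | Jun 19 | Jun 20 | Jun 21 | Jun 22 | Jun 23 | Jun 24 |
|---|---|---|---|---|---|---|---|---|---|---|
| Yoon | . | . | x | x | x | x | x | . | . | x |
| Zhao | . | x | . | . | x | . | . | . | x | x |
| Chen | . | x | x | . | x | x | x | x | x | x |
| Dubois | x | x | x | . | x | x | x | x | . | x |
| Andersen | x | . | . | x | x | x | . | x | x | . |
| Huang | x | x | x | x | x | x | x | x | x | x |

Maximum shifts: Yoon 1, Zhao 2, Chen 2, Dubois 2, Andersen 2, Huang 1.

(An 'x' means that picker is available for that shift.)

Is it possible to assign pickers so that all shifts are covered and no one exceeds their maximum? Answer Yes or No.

Total capacity is 1+2+2+2+2+1 = 10 but 11 worker-slots are needed — infeasible.

No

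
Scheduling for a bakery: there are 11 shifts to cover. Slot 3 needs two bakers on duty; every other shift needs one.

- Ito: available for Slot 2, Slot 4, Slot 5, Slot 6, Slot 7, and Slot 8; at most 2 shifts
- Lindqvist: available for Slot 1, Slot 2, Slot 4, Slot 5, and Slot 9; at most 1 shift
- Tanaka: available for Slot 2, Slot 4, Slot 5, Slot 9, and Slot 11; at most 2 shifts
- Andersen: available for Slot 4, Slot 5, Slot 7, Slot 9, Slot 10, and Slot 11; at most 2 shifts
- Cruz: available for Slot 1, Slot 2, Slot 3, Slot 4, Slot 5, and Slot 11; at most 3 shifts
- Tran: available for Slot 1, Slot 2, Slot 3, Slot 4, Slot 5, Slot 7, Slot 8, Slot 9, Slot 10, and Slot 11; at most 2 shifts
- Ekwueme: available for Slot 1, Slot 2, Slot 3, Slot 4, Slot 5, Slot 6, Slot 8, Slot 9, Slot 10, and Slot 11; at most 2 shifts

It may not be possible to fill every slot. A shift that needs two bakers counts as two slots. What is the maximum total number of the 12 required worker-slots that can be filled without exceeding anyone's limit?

Total capacity across all bakers is 2+1+2+2+3+2+2 = 14, and 12 slots are needed, so at most 12 can be filled.
An assignment achieving 12: Slot 1→Lindqvist, Slot 2→Cruz, Slot 3→Cruz+Tran, Slot 4→Andersen, Slot 5→Cruz, Slot 6→Ito, Slot 7→Ito, Slot 8→Tran, Slot 9→Tanaka, Slot 10→Andersen, Slot 11→Tanaka.
Loads: Ito 2/2, Lindqvist 1/1, Tanaka 2/2, Andersen 2/2, Cruz 3/3, Tran 2/2, Ekwueme 0/2.

12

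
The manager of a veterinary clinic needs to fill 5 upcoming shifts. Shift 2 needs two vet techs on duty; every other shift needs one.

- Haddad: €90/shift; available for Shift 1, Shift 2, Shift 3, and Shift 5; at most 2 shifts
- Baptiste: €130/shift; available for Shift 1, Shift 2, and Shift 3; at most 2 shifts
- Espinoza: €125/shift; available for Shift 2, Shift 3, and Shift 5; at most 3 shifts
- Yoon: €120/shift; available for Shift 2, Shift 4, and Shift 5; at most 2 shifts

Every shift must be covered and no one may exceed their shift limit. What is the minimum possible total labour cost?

€670

Shift 4 can only be covered by Yoon, so that assignment is forced.
Picking the cheapest available vet tech for each shift independently would cost €600, but that ignores the shift limits.
An optimal schedule: Shift 1→Haddad, Shift 2→Yoon+Espinoza, Shift 3→Haddad, Shift 4→Yoon, Shift 5→Espinoza.
Total: 90 + 120 + 125 + 90 + 120 + 125 = €670.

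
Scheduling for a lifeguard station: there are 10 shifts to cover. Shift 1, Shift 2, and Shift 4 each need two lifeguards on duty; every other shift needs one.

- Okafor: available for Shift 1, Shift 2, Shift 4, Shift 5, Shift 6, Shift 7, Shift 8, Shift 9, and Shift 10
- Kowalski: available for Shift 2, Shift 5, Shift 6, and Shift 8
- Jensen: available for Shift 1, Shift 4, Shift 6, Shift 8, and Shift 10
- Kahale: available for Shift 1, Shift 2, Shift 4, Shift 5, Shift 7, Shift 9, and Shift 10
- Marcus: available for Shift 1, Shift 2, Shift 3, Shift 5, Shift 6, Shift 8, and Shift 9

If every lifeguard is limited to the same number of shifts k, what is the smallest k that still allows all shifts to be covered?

3

With 5 lifeguards and 13 worker-slots to fill, someone must work at least ⌈13/5⌉ = 3 shifts, so k ≥ 3.
k = 3 works: Shift 1→Jensen+Kahale, Shift 2→Kahale+Marcus, Shift 3→Marcus, Shift 4→Okafor+Jensen, Shift 5→Kowalski, Shift 6→Kowalski, Shift 7→Okafor, Shift 8→Kowalski, Shift 9→Okafor, Shift 10→Jensen.
Loads: Okafor 3, Kowalski 3, Jensen 3, Kahale 2, Marcus 2 — all ≤ 3.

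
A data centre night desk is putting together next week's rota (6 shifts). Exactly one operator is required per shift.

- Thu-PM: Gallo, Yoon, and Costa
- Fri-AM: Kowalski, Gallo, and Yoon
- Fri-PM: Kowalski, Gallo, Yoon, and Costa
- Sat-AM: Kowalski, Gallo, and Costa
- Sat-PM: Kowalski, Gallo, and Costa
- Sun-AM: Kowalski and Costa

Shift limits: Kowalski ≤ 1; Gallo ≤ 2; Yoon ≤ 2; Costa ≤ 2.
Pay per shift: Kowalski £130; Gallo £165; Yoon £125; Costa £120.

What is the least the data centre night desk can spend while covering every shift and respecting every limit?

Picking the cheapest available operator for each shift independently would cost £725, but that ignores the shift limits.
An optimal schedule: Thu-PM→Costa, Fri-AM→Yoon, Fri-PM→Yoon, Sat-AM→Kowalski, Sat-PM→Gallo, Sun-AM→Costa.
Total: 120 + 125 + 125 + 130 + 165 + 120 = £785.

£785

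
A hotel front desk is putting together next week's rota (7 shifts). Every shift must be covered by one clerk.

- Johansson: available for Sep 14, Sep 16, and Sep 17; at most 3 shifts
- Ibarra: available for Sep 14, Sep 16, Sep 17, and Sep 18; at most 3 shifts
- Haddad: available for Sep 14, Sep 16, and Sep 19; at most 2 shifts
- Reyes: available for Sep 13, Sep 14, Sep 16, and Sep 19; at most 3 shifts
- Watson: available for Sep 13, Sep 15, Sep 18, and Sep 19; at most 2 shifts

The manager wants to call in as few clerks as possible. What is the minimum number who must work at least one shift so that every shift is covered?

3

7 slots to fill and no one can take more than 3, so at least ⌈7/3⌉ = 3 clerks are needed.
Johansson, Reyes, and Watson alone can cover everything: Sep 13→Reyes, Sep 14→Johansson, Sep 15→Watson, Sep 16→Johansson, Sep 17→Johansson, Sep 18→Watson, Sep 19→Reyes.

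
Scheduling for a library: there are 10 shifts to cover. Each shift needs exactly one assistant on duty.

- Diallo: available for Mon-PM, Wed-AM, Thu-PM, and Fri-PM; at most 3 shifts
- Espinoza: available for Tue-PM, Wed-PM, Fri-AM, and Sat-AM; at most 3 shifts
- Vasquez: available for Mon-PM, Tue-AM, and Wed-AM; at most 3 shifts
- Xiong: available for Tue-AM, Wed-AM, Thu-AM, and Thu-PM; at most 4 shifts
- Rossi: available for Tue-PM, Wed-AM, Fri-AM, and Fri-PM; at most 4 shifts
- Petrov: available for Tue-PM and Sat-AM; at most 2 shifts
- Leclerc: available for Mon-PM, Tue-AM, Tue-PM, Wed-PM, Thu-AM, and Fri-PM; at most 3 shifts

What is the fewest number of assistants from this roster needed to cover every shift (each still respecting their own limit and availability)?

3

10 slots to fill and no one can take more than 4, so at least ⌈10/4⌉ = 3 assistants are needed.
Espinoza, Xiong, and Leclerc alone can cover everything: Mon-PM→Leclerc, Tue-AM→Xiong, Tue-PM→Espinoza, Wed-AM→Xiong, Wed-PM→Leclerc, Thu-AM→Xiong, Thu-PM→Xiong, Fri-AM→Espinoza, Fri-PM→Leclerc, Sat-AM→Espinoza.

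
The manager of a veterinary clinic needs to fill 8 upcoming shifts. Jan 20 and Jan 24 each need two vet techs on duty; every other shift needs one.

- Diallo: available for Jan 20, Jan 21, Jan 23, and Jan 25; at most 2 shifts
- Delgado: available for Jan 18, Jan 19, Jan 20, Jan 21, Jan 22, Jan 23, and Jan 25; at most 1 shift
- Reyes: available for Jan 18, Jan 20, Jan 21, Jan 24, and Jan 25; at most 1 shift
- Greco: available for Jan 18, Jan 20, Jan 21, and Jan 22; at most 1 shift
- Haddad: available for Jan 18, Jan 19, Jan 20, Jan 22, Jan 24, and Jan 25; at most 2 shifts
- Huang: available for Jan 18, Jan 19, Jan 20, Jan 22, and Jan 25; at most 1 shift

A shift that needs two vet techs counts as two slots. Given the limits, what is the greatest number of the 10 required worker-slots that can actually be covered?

Total capacity across all vet techs is 2+1+1+1+2+1 = 8, and 10 slots are needed, so at most 8 can be filled.
An assignment achieving 8: Jan 18→Haddad, Jan 19→Delgado, Jan 21→Diallo, Jan 22→Greco, Jan 23→Diallo, Jan 24→Reyes+Haddad, Jan 25→Huang.
Loads: Diallo 2/2, Delgado 1/1, Reyes 1/1, Greco 1/1, Haddad 2/2, Huang 1/1.

8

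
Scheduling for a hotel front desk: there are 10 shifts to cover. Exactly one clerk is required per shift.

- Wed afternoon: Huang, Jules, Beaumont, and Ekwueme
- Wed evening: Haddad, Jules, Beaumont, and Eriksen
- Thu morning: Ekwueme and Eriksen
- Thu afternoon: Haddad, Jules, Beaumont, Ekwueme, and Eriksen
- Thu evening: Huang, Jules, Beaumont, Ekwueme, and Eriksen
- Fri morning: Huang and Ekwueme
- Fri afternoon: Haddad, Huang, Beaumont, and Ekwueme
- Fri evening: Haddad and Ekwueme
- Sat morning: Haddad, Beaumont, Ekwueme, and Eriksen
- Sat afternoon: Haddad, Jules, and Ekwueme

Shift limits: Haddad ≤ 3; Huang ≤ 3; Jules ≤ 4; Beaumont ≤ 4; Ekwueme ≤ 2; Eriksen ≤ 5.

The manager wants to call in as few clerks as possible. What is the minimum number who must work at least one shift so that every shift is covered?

10 slots to fill and no one can take more than 5, so at least ⌈10/5⌉ = 2 clerks are needed.
Any 2 clerks together have capacity at most 5+4 = 9 < 10 slots, so 2 can never suffice.
Haddad, Huang, and Eriksen alone can cover everything: Wed afternoon→Huang, Wed evening→Haddad, Thu morning→Eriksen, Thu afternoon→Eriksen, Thu evening→Eriksen, Fri morning→Huang, Fri afternoon→Huang, Fri evening→Haddad, Sat morning→Eriksen, Sat afternoon→Haddad.

3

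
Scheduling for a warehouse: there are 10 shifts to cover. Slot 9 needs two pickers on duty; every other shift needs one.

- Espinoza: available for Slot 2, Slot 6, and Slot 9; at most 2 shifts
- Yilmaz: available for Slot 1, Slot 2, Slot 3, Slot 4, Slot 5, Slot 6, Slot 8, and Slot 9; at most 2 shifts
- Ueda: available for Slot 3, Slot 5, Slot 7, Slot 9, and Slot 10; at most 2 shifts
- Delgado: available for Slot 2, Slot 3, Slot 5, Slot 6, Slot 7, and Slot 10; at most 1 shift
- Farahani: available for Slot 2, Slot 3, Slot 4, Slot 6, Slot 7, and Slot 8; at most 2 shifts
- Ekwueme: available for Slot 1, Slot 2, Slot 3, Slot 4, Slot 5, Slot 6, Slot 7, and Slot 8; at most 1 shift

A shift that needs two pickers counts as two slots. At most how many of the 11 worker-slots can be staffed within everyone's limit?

Total capacity across all pickers is 2+2+2+1+2+1 = 10, and 11 slots are needed, so at most 10 can be filled.
An assignment achieving 10: Slot 1→Yilmaz, Slot 2→Espinoza, Slot 3→Ekwueme, Slot 4→Yilmaz, Slot 5→Delgado, Slot 7→Farahani, Slot 8→Farahani, Slot 9→Espinoza+Ueda, Slot 10→Ueda.
Loads: Espinoza 2/2, Yilmaz 2/2, Ueda 2/2, Delgado 1/1, Farahani 2/2, Ekwueme 1/1.

10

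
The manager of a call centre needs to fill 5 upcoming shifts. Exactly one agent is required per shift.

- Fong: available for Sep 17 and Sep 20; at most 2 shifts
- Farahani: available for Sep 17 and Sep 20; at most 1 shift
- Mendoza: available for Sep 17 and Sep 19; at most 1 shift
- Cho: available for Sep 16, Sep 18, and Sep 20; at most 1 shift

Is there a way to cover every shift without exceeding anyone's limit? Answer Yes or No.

No

Total capacity is 5 and 5 slots are needed, so capacity alone doesn't rule it out.
Shifts {Sep 16, Sep 18} need 2 worker-slots in total, but the agents available for any of those shifts (Cho) can supply at most 1 among them. So no valid schedule exists.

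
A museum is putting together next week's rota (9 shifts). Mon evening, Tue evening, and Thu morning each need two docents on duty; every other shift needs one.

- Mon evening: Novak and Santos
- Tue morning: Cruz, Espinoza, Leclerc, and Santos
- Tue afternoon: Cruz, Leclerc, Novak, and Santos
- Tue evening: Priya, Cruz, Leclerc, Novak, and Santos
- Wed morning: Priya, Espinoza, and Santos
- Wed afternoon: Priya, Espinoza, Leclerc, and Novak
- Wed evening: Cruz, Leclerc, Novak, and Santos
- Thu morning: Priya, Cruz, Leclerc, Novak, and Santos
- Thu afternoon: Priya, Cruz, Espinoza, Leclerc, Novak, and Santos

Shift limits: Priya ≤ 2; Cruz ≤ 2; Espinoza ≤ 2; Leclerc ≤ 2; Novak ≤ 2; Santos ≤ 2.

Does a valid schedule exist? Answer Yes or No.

Mon evening can only be covered by Novak and Santos, so that assignment is forced.
One valid schedule: Mon evening→Novak+Santos, Tue morning→Cruz, Tue afternoon→Cruz, Tue evening→Priya+Leclerc, Wed morning→Priya, Wed afternoon→Espinoza, Wed evening→Leclerc, Thu morning→Novak+Santos, Thu afternoon→Espinoza.
Loads: Priya 2/2, Cruz 2/2, Espinoza 2/2, Leclerc 2/2, Novak 2/2, Santos 2/2 — all within limits.

Yes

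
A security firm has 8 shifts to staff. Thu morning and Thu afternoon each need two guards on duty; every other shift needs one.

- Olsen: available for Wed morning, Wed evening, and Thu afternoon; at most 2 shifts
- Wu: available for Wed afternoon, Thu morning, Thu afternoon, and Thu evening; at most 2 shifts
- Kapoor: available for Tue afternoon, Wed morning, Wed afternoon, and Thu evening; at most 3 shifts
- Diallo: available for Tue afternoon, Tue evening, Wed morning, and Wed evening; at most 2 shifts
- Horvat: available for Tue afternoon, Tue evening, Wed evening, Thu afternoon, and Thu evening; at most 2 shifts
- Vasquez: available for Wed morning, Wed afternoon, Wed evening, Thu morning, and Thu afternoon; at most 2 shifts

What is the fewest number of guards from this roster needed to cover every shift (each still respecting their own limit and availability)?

10 slots to fill and no one can take more than 3, so at least ⌈10/3⌉ = 4 guards are needed.
Any 4 guards together have capacity at most 3+2+2+2 = 9 < 10 slots, so 4 can never suffice.
Olsen, Wu, Kapoor, Diallo, and Vasquez alone can cover everything: Tue afternoon→Kapoor, Tue evening→Diallo, Wed morning→Kapoor, Wed afternoon→Kapoor, Wed evening→Olsen, Thu morning→Wu+Vasquez, Thu afternoon→Olsen+Vasquez, Thu evening→Wu.

5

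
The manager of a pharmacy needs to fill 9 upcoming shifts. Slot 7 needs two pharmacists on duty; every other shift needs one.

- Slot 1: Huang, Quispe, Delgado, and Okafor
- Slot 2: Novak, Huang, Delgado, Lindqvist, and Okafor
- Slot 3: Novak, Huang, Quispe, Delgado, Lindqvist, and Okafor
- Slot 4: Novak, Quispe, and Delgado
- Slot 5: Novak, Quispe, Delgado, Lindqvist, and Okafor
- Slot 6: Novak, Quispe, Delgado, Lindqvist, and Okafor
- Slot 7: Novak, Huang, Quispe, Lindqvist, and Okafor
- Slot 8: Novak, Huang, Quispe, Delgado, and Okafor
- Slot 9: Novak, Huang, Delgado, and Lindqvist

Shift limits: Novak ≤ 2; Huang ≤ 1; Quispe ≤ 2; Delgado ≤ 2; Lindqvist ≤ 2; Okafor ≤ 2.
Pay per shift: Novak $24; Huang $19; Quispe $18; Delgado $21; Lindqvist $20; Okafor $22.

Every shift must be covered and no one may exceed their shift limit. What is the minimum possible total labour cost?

$205

Picking the cheapest available pharmacist for each shift independently would cost $183, but that ignores the shift limits.
An optimal schedule: Slot 1→Quispe, Slot 2→Lindqvist, Slot 3→Okafor, Slot 4→Quispe, Slot 5→Lindqvist, Slot 6→Delgado, Slot 7→Okafor+Novak, Slot 8→Delgado, Slot 9→Huang.
Total: 18 + 20 + 22 + 18 + 20 + 21 + 22 + 24 + 21 + 19 = $205.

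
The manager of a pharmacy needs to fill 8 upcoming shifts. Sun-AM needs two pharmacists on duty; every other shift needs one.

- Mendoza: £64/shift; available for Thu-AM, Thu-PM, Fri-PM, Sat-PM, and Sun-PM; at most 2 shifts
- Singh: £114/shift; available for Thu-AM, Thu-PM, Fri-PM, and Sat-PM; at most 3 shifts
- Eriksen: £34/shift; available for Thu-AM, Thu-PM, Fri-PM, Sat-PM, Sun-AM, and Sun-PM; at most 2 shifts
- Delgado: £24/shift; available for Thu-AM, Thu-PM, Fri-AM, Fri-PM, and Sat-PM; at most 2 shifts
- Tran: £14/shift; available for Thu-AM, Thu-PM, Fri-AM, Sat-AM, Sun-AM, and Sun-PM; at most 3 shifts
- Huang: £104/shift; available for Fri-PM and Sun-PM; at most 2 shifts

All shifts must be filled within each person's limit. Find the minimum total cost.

£286

Sat-AM can only be covered by Tran, so that assignment is forced.
Sun-AM can only be covered by Eriksen and Tran, so that assignment is forced.
Picking the cheapest available pharmacist for each shift independently would cost £166, but that ignores the shift limits.
An optimal schedule: Thu-AM→Delgado, Thu-PM→Mendoza, Fri-AM→Tran, Fri-PM→Mendoza, Sat-AM→Tran, Sat-PM→Delgado, Sun-AM→Tran+Eriksen, Sun-PM→Eriksen.
Total: 24 + 64 + 14 + 64 + 14 + 24 + 14 + 34 + 34 = £286.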